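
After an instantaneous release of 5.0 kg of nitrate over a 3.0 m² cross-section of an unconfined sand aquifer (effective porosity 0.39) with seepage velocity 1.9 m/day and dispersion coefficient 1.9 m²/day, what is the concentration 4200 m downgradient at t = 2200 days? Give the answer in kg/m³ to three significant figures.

0.0182 kg/m³

For an instantaneous plane source, C(x,t) = M/(n_e·A·√(4πDt)) · exp(−(x−vt)²/(4Dt)), with n_e·A the pore (flow) area.
Plume center vt = 1.9 × 2200 = 4180 m, so the well at 4200 m is 20 m downgradient of the peak.
√(4πDt) = 229.2 m, giving peak height M/(n_e·A·√(4πDt)) = 5.0/(0.39 × 3.0 × 229.2) = 0.01865 kg/m³.
(x−vt)²/(4Dt) = (20)²/(4 × 1.9 × 2200) = 0.02392; exp(−0.02392) = 0.9764.
C = 0.01865 × 0.9764 = 0.0182 kg/m³.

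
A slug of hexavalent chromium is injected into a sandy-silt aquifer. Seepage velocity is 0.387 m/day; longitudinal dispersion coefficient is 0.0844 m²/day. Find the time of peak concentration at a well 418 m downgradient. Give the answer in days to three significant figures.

For the 1D instantaneous-source solution, setting ∂C/∂t = 0 at fixed x gives v²t² + 2Dt − x² = 0, so t = (√(D² + v²x²) − D)/v².
√(D² + v²x²) = √(0.0844² + 0.387² × 418²) = 161.8; v² = 0.149769.
t = (161.8 − 0.0844)/0.149769 = 1080 days (vs. the pure-advection estimate x/v = 1080 d).

1080 days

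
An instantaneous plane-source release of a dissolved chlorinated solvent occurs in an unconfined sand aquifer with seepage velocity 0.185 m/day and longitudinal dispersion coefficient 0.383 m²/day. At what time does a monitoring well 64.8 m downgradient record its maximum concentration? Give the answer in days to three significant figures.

For the 1D instantaneous-source solution, setting ∂C/∂t = 0 at fixed x gives v²t² + 2Dt − x² = 0, so t = (√(D² + v²x²) − D)/v².
√(D² + v²x²) = √(0.383² + 0.185² × 64.8²) = 11.99; v² = 0.034225.
t = (11.99 − 0.383)/0.034225 = 339 days (vs. the pure-advection estimate x/v = 350 d).

339 days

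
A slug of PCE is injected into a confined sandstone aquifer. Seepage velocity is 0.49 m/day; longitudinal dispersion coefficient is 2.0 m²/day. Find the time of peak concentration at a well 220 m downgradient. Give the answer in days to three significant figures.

For the 1D instantaneous-source solution, setting ∂C/∂t = 0 at fixed x gives v²t² + 2Dt − x² = 0, so t = (√(D² + v²x²) − D)/v².
√(D² + v²x²) = √(2.0² + 0.49² × 220²) = 107.8; v² = 0.2401.
t = (107.8 − 2.0)/0.2401 = 441 days (vs. the pure-advection estimate x/v = 449 d).

441 days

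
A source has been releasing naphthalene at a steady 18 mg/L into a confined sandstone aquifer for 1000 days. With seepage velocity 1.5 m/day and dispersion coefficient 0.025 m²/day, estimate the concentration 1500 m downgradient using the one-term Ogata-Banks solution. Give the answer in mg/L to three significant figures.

For a continuous step input, C/C₀ ≈ ½·erfc((x−vt)/(2√(Dt))).
vt = 1.5 × 1000 = 1500 m and 2√(Dt) = 2√(0.025 × 1000) = 10.00 m.
Argument (x−vt)/(2√(Dt)) = (1500 − 1500)/10.00 = 0; ½·erfc(0) = 0.5000.
C = 18 × 0.5000 = 9.00 mg/L.

9.00 mg/L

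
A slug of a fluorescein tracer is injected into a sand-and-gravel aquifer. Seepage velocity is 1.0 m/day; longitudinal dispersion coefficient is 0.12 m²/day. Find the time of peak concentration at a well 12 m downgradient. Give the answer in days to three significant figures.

11.9 days

For the 1D instantaneous-source solution, setting ∂C/∂t = 0 at fixed x gives v²t² + 2Dt − x² = 0, so t = (√(D² + v²x²) − D)/v².
√(D² + v²x²) = √(0.12² + 1.0² × 12²) = 12.00; v² = 1.
t = (12.00 − 0.12)/1 = 11.9 days (vs. the pure-advection estimate x/v = 12.0 d).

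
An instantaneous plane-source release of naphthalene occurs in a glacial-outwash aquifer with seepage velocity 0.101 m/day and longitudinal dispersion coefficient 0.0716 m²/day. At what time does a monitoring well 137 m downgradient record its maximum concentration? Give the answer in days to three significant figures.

For the 1D instantaneous-source solution, setting ∂C/∂t = 0 at fixed x gives v²t² + 2Dt − x² = 0, so t = (√(D² + v²x²) − D)/v².
√(D² + v²x²) = √(0.0716² + 0.101² × 137²) = 13.84; v² = 0.010201.
t = (13.84 − 0.0716)/0.010201 = 1350 days (vs. the pure-advection estimate x/v = 1360 d).

1350 days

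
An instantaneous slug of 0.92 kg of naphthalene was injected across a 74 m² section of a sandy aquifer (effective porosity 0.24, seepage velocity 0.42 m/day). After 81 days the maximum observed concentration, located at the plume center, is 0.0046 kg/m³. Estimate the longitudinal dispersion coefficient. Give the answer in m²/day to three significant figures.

At the plume center C_max = M/(n_e·A·√(4πDt)), so D = M²/(4πt·(n_e·A·C_max)²).
n_e·A·C_max = 0.24 × 74 × 0.0046 = 0.08170 kg/m.
D = 0.92²/(4π × 81 × 0.08170²) = 0.125 m²/day.

0.125 m²/day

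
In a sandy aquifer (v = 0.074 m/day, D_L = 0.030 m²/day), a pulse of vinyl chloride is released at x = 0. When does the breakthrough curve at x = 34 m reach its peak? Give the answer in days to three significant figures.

454 days

For the 1D instantaneous-source solution, setting ∂C/∂t = 0 at fixed x gives v²t² + 2Dt − x² = 0, so t = (√(D² + v²x²) − D)/v².
√(D² + v²x²) = √(0.030² + 0.074² × 34²) = 2.516; v² = 0.005476.
t = (2.516 − 0.030)/0.005476 = 454 days (vs. the pure-advection estimate x/v = 459 d).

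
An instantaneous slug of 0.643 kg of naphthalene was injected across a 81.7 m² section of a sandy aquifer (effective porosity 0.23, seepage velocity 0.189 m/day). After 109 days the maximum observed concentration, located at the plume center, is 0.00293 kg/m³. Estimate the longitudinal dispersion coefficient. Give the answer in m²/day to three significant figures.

At the plume center C_max = M/(n_e·A·√(4πDt)), so D = M²/(4πt·(n_e·A·C_max)²).
n_e·A·C_max = 0.23 × 81.7 × 0.00293 = 0.05506 kg/m.
D = 0.643²/(4π × 109 × 0.05506²) = 0.0996 m²/day.

0.0996 m²/day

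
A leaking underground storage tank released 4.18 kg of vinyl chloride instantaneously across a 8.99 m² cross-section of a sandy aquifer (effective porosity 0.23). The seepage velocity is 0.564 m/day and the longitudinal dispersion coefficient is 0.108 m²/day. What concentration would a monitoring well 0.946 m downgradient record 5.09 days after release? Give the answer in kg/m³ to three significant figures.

For an instantaneous plane source, C(x,t) = M/(n_e·A·√(4πDt)) · exp(−(x−vt)²/(4Dt)), with n_e·A the pore (flow) area.
Plume center vt = 0.564 × 5.09 = 2.87076 m, so the well at 0.946 m is 1.92476 m upgradient of the peak.
√(4πDt) = 2.628 m, giving peak height M/(n_e·A·√(4πDt)) = 4.18/(0.23 × 8.99 × 2.628) = 0.7692 kg/m³.
(x−vt)²/(4Dt) = (-1.92476)²/(4 × 0.108 × 5.09) = 1.685; exp(−1.685) = 0.1854.
C = 0.7692 × 0.1854 = 0.143 kg/m³.

0.143 kg/m³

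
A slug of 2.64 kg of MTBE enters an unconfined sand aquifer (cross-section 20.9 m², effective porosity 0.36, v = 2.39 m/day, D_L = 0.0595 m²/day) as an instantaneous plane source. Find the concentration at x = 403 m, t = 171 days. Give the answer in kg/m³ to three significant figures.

0.0140 kg/m³

For an instantaneous plane source, C(x,t) = M/(n_e·A·√(4πDt)) · exp(−(x−vt)²/(4Dt)), with n_e·A the pore (flow) area.
Plume center vt = 2.39 × 171 = 408.69 m, so the well at 403 m is 5.69 m upgradient of the peak.
√(4πDt) = 11.31 m, giving peak height M/(n_e·A·√(4πDt)) = 2.64/(0.36 × 20.9 × 11.31) = 0.03102 kg/m³.
(x−vt)²/(4Dt) = (-5.69)²/(4 × 0.0595 × 171) = 0.7955; exp(−0.7955) = 0.4514.
C = 0.03102 × 0.4514 = 0.0140 kg/m³.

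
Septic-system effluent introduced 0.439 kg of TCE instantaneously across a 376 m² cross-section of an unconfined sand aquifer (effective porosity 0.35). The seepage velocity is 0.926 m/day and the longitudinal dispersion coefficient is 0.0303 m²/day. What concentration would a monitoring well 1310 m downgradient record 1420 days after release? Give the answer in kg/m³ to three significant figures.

For an instantaneous plane source, C(x,t) = M/(n_e·A·√(4πDt)) · exp(−(x−vt)²/(4Dt)), with n_e·A the pore (flow) area.
Plume center vt = 0.926 × 1420 = 1314.92 m, so the well at 1310 m is 4.92 m upgradient of the peak.
√(4πDt) = 23.25 m, giving peak height M/(n_e·A·√(4πDt)) = 0.439/(0.35 × 376 × 23.25) = 0.0001435 kg/m³.
(x−vt)²/(4Dt) = (-4.92)²/(4 × 0.0303 × 1420) = 0.1406; exp(−0.1406) = 0.8688.
C = 0.0001435 × 0.8688 = 0.000125 kg/m³.

0.000125 kg/m³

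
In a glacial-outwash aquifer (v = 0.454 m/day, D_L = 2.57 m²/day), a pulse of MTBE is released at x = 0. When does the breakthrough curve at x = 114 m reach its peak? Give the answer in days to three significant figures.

239 days

For the 1D instantaneous-source solution, setting ∂C/∂t = 0 at fixed x gives v²t² + 2Dt − x² = 0, so t = (√(D² + v²x²) − D)/v².
√(D² + v²x²) = √(2.57² + 0.454² × 114²) = 51.82; v² = 0.206116.
t = (51.82 − 2.57)/0.206116 = 239 days (vs. the pure-advection estimate x/v = 251 d).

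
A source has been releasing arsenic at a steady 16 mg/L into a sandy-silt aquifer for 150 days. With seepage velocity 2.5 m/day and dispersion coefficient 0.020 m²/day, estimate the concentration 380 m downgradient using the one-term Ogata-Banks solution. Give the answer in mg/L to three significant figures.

0.330 mg/L

For a continuous step input, C/C₀ ≈ ½·erfc((x−vt)/(2√(Dt))).
vt = 2.5 × 150 = 375 m and 2√(Dt) = 2√(0.020 × 150) = 3.464 m.
Argument (x−vt)/(2√(Dt)) = (380 − 375)/3.464 = 1.443; ½·erfc(1.443) = 0.02064.
C = 16 × 0.02064 = 0.330 mg/L.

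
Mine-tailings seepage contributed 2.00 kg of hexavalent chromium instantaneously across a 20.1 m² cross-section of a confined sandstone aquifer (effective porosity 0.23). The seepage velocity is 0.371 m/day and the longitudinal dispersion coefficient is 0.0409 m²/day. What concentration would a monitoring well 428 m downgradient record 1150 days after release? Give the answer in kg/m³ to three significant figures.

0.0176 kg/m³

For an instantaneous plane source, C(x,t) = M/(n_e·A·√(4πDt)) · exp(−(x−vt)²/(4Dt)), with n_e·A the pore (flow) area.
Plume center vt = 0.371 × 1150 = 426.65 m, so the well at 428 m is 1.35 m downgradient of the peak.
√(4πDt) = 24.31 m, giving peak height M/(n_e·A·√(4πDt)) = 2.00/(0.23 × 20.1 × 24.31) = 0.01780 kg/m³.
(x−vt)²/(4Dt) = (1.35)²/(4 × 0.0409 × 1150) = 0.009687; exp(−0.009687) = 0.9904.
C = 0.01780 × 0.9904 = 0.0176 kg/m³.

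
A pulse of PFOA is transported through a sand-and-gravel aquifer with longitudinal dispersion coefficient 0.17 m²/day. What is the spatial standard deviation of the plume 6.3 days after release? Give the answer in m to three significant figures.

1.46 m

Dispersive spreading gives a Gaussian with σ² = 2Dt; advection only shifts the center.
σ = √(2 × 0.17 × 6.3) = 1.46 m.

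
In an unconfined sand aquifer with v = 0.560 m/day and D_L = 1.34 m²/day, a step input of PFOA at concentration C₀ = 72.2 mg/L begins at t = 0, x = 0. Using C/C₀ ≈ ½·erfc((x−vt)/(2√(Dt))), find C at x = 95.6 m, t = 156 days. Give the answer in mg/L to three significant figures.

24.8 mg/L

For a continuous step input, C/C₀ ≈ ½·erfc((x−vt)/(2√(Dt))).
vt = 0.560 × 156 = 87.36 m and 2√(Dt) = 2√(1.34 × 156) = 28.92 m.
Argument (x−vt)/(2√(Dt)) = (95.6 − 87.36)/28.92 = 0.2849; ½·erfc(0.2849) = 0.3435.
C = 72.2 × 0.3435 = 24.8 mg/L.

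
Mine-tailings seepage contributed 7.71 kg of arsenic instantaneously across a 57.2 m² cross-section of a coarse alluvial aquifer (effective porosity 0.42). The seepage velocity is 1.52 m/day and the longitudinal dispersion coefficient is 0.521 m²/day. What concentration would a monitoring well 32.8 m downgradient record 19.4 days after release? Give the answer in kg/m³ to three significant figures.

For an instantaneous plane source, C(x,t) = M/(n_e·A·√(4πDt)) · exp(−(x−vt)²/(4Dt)), with n_e·A the pore (flow) area.
Plume center vt = 1.52 × 19.4 = 29.488 m, so the well at 32.8 m is 3.312 m downgradient of the peak.
√(4πDt) = 11.27 m, giving peak height M/(n_e·A·√(4πDt)) = 7.71/(0.42 × 57.2 × 11.27) = 0.02848 kg/m³.
(x−vt)²/(4Dt) = (3.312)²/(4 × 0.521 × 19.4) = 0.2713; exp(−0.2713) = 0.7624.
C = 0.02848 × 0.7624 = 0.0217 kg/m³.

0.0217 kg/m³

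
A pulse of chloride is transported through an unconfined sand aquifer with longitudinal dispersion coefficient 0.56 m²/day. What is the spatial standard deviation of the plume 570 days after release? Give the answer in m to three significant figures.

Dispersive spreading gives a Gaussian with σ² = 2Dt; advection only shifts the center.
σ = √(2 × 0.56 × 570) = 25.3 m.

25.3 m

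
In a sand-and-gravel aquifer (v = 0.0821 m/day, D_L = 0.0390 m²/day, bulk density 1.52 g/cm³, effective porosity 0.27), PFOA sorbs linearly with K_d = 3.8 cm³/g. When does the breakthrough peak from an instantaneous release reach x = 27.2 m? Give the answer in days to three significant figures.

7290 days

Retardation factor R = 1 + ρ_b·K_d/n = 1 + 1.52 × 3.8/0.27 = 22.39.
Sorption retards both mechanisms: v_R = v/R = 0.003667 m/day, D_R = D/R = 0.001742 m²/day.
Peak time from v_R²t² + 2D_R t − x² = 0: t = (√(D_R² + v_R²x²) − D_R)/v_R².
√(D_R² + v_R²x²) = √(0.001742² + 0.003667² × 27.2²) = 0.09976; v_R² = 1.345e-05.
t = (0.09976 − 0.001742)/1.345e-05 = 7290 days.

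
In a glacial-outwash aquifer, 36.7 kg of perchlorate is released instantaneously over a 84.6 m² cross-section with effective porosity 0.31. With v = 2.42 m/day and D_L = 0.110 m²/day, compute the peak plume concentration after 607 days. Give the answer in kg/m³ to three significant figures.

0.0483 kg/m³

The peak of an instantaneous 1D plume sits at x = vt; there the Gaussian factor is 1 and C_max = M/(n_e·A·√(4πDt)), where n_e·A is the pore area the mass is dissolved in.
√(4πDt) = √(4π × 0.110 × 607) = 28.97 m, so C_max = 36.7/(0.31 × 84.6 × 28.97) = 0.0483 kg/m³.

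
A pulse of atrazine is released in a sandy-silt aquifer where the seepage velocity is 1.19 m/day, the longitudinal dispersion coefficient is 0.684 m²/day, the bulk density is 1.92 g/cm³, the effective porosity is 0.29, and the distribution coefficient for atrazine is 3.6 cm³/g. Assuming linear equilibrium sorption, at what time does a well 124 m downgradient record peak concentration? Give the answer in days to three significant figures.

2580 days

Retardation factor R = 1 + ρ_b·K_d/n = 1 + 1.92 × 3.6/0.29 = 24.83.
Sorption retards both mechanisms: v_R = v/R = 0.04793 m/day, D_R = D/R = 0.02755 m²/day.
Peak time from v_R²t² + 2D_R t − x² = 0: t = (√(D_R² + v_R²x²) − D_R)/v_R².
√(D_R² + v_R²x²) = √(0.02755² + 0.04793² × 124²) = 5.943; v_R² = 0.002297.
t = (5.943 − 0.02755)/0.002297 = 2580 days.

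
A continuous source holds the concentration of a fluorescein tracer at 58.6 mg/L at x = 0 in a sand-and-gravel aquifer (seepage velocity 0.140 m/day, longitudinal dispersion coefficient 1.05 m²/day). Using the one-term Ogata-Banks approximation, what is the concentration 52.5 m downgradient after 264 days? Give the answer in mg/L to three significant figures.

14.9 mg/L

For a continuous step input, C/C₀ ≈ ½·erfc((x−vt)/(2√(Dt))).
vt = 0.140 × 264 = 36.96 m and 2√(Dt) = 2√(1.05 × 264) = 33.30 m.
Argument (x−vt)/(2√(Dt)) = (52.5 − 36.96)/33.30 = 0.4667; ½·erfc(0.4667) = 0.2546.
C = 58.6 × 0.2546 = 14.9 mg/L.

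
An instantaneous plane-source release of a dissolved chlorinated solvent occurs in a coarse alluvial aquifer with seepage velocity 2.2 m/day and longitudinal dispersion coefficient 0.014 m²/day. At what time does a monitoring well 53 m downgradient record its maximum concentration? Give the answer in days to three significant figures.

For the 1D instantaneous-source solution, setting ∂C/∂t = 0 at fixed x gives v²t² + 2Dt − x² = 0, so t = (√(D² + v²x²) − D)/v².
√(D² + v²x²) = √(0.014² + 2.2² × 53²) = 116.6; v² = 4.84.
t = (116.6 − 0.014)/4.84 = 24.1 days (vs. the pure-advection estimate x/v = 24.1 d).

24.1 days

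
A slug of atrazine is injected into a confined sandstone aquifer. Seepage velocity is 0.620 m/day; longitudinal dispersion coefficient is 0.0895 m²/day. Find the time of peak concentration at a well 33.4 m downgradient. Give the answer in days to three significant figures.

53.6 days

For the 1D instantaneous-source solution, setting ∂C/∂t = 0 at fixed x gives v²t² + 2Dt − x² = 0, so t = (√(D² + v²x²) − D)/v².
√(D² + v²x²) = √(0.0895² + 0.620² × 33.4²) = 20.71; v² = 0.3844.
t = (20.71 − 0.0895)/0.3844 = 53.6 days (vs. the pure-advection estimate x/v = 53.9 d).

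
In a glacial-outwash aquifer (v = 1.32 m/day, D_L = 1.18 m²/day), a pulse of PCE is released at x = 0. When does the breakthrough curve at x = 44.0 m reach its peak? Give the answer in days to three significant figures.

For the 1D instantaneous-source solution, setting ∂C/∂t = 0 at fixed x gives v²t² + 2Dt − x² = 0, so t = (√(D² + v²x²) − D)/v².
√(D² + v²x²) = √(1.18² + 1.32² × 44.0²) = 58.09; v² = 1.7424.
t = (58.09 − 1.18)/1.7424 = 32.7 days (vs. the pure-advection estimate x/v = 33.3 d).

32.7 days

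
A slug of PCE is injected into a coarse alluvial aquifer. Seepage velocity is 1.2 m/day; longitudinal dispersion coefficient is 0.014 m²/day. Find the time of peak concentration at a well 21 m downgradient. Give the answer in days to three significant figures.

17.5 days

For the 1D instantaneous-source solution, setting ∂C/∂t = 0 at fixed x gives v²t² + 2Dt − x² = 0, so t = (√(D² + v²x²) − D)/v².
√(D² + v²x²) = √(0.014² + 1.2² × 21²) = 25.20; v² = 1.44.
t = (25.20 − 0.014)/1.44 = 17.5 days (vs. the pure-advection estimate x/v = 17.5 d).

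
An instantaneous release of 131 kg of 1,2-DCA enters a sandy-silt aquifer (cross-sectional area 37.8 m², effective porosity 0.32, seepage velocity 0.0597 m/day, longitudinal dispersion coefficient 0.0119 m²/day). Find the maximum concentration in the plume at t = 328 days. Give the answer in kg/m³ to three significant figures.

The peak of an instantaneous 1D plume sits at x = vt; there the Gaussian factor is 1 and C_max = M/(n_e·A·√(4πDt)), where n_e·A is the pore area the mass is dissolved in.
√(4πDt) = √(4π × 0.0119 × 328) = 7.004 m, so C_max = 131/(0.32 × 37.8 × 7.004) = 1.55 kg/m³.

1.55 kg/m³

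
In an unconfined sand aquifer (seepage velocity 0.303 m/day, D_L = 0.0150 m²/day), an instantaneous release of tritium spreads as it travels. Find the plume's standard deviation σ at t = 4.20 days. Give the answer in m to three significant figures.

0.355 m

Dispersive spreading gives a Gaussian with σ² = 2Dt; advection only shifts the center.
σ = √(2 × 0.0150 × 4.20) = 0.355 m.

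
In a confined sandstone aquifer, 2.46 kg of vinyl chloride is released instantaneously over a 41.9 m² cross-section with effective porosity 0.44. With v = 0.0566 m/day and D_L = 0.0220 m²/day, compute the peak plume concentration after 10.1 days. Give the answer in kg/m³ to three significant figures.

The peak of an instantaneous 1D plume sits at x = vt; there the Gaussian factor is 1 and C_max = M/(n_e·A·√(4πDt)), where n_e·A is the pore area the mass is dissolved in.
√(4πDt) = √(4π × 0.0220 × 10.1) = 1.671 m, so C_max = 2.46/(0.44 × 41.9 × 1.671) = 0.0799 kg/m³.

0.0799 kg/m³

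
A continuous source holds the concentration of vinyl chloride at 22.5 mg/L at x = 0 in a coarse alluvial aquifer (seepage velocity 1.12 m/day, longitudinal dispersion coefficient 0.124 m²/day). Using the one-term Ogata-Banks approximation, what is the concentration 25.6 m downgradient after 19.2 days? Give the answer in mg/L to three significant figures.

0.681 mg/L

For a continuous step input, C/C₀ ≈ ½·erfc((x−vt)/(2√(Dt))).
vt = 1.12 × 19.2 = 21.504 m and 2√(Dt) = 2√(0.124 × 19.2) = 3.086 m.
Argument (x−vt)/(2√(Dt)) = (25.6 − 21.504)/3.086 = 1.327; ½·erfc(1.327) = 0.03028.
C = 22.5 × 0.03028 = 0.681 mg/L.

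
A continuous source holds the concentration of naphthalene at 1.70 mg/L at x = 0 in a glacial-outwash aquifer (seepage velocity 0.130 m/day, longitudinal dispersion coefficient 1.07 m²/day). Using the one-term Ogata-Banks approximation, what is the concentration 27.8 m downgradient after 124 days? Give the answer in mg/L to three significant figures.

For a continuous step input, C/C₀ ≈ ½·erfc((x−vt)/(2√(Dt))).
vt = 0.130 × 124 = 16.12 m and 2√(Dt) = 2√(1.07 × 124) = 23.04 m.
Argument (x−vt)/(2√(Dt)) = (27.8 − 16.12)/23.04 = 0.5069; ½·erfc(0.5069) = 0.2367.
C = 1.70 × 0.2367 = 0.402 mg/L.

0.402 mg/L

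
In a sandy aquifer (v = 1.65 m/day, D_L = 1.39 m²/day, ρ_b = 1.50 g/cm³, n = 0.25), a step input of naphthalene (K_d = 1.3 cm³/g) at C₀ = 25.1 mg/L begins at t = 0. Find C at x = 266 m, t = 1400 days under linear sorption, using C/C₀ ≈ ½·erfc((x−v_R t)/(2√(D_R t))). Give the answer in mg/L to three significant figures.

10.9 mg/L

Retardation factor R = 1 + ρ_b·K_d/n = 1 + 1.50 × 1.3/0.25 = 8.800.
Sorption retards both mechanisms: v_R = v/R = 0.1875 m/day, D_R = D/R = 0.1580 m²/day.
v_R·t = 0.1875 × 1400 = 262.5 m; 2√(D_R t) = 29.75 m; argument = (266 − 262.5)/29.75 = 0.1176.
C = C₀ × ½·erfc(0.1176) = 25.1 × 0.4340 = 10.9 mg/L.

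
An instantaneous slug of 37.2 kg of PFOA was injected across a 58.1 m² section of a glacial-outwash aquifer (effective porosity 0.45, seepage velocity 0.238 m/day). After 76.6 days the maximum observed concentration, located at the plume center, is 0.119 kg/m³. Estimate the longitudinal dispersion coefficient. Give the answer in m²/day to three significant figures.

At the plume center C_max = M/(n_e·A·√(4πDt)), so D = M²/(4πt·(n_e·A·C_max)²).
n_e·A·C_max = 0.45 × 58.1 × 0.119 = 3.111 kg/m.
D = 37.2²/(4π × 76.6 × 3.111²) = 0.149 m²/day.

0.149 m²/day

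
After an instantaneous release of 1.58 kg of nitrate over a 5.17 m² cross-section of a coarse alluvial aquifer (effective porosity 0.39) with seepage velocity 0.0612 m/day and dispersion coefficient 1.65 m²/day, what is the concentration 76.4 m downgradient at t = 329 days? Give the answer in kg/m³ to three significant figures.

0.00221 kg/m³

For an instantaneous plane source, C(x,t) = M/(n_e·A·√(4πDt)) · exp(−(x−vt)²/(4Dt)), with n_e·A the pore (flow) area.
Plume center vt = 0.0612 × 329 = 20.1348 m, so the well at 76.4 m is 56.2652 m downgradient of the peak.
√(4πDt) = 82.59 m, giving peak height M/(n_e·A·√(4πDt)) = 1.58/(0.39 × 5.17 × 82.59) = 0.009488 kg/m³.
(x−vt)²/(4Dt) = (56.2652)²/(4 × 1.65 × 329) = 1.458; exp(−1.458) = 0.2327.
C = 0.009488 × 0.2327 = 0.00221 kg/m³.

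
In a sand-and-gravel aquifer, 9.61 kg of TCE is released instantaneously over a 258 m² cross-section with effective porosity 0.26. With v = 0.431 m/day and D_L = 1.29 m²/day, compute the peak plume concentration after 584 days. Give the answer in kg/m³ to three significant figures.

The peak of an instantaneous 1D plume sits at x = vt; there the Gaussian factor is 1 and C_max = M/(n_e·A·√(4πDt)), where n_e·A is the pore area the mass is dissolved in.
√(4πDt) = √(4π × 1.29 × 584) = 97.30 m, so C_max = 9.61/(0.26 × 258 × 97.30) = 0.00147 kg/m³.

0.00147 kg/m³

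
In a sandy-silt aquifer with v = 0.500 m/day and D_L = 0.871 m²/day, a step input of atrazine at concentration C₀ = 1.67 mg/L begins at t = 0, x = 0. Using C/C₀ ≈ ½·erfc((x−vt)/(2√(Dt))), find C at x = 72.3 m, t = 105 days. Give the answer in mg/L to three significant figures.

0.120 mg/L

For a continuous step input, C/C₀ ≈ ½·erfc((x−vt)/(2√(Dt))).
vt = 0.500 × 105 = 52.5 m and 2√(Dt) = 2√(0.871 × 105) = 19.13 m.
Argument (x−vt)/(2√(Dt)) = (72.3 − 52.5)/19.13 = 1.035; ½·erfc(1.035) = 0.07164.
C = 1.67 × 0.07164 = 0.120 mg/L.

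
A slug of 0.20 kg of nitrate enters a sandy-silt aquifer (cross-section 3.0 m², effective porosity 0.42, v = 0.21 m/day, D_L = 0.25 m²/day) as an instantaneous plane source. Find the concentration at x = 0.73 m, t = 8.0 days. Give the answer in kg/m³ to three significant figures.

0.0283 kg/m³

For an instantaneous plane source, C(x,t) = M/(n_e·A·√(4πDt)) · exp(−(x−vt)²/(4Dt)), with n_e·A the pore (flow) area.
Plume center vt = 0.21 × 8.0 = 1.68 m, so the well at 0.73 m is 0.95 m upgradient of the peak.
√(4πDt) = 5.013 m, giving peak height M/(n_e·A·√(4πDt)) = 0.20/(0.42 × 3.0 × 5.013) = 0.03166 kg/m³.
(x−vt)²/(4Dt) = (-0.95)²/(4 × 0.25 × 8.0) = 0.1128; exp(−0.1128) = 0.8933.
C = 0.03166 × 0.8933 = 0.0283 kg/m³.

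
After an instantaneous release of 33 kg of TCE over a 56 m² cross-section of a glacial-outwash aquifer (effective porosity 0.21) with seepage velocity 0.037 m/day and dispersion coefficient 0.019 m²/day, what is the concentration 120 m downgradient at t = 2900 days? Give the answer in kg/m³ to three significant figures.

0.0513 kg/m³

For an instantaneous plane source, C(x,t) = M/(n_e·A·√(4πDt)) · exp(−(x−vt)²/(4Dt)), with n_e·A the pore (flow) area.
Plume center vt = 0.037 × 2900 = 107.3 m, so the well at 120 m is 12.7 m downgradient of the peak.
√(4πDt) = 26.31 m, giving peak height M/(n_e·A·√(4πDt)) = 33/(0.21 × 56 × 26.31) = 0.1067 kg/m³.
(x−vt)²/(4Dt) = (12.7)²/(4 × 0.019 × 2900) = 0.7318; exp(−0.7318) = 0.4810.
C = 0.1067 × 0.4810 = 0.0513 kg/m³.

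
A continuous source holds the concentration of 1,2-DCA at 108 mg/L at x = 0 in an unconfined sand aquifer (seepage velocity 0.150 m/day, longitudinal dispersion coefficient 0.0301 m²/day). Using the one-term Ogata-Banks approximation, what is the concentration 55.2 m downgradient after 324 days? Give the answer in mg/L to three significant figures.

7.29 mg/L

For a continuous step input, C/C₀ ≈ ½·erfc((x−vt)/(2√(Dt))).
vt = 0.150 × 324 = 48.6 m and 2√(Dt) = 2√(0.0301 × 324) = 6.246 m.
Argument (x−vt)/(2√(Dt)) = (55.2 − 48.6)/6.246 = 1.057; ½·erfc(1.057) = 0.06748.
C = 108 × 0.06748 = 7.29 mg/L.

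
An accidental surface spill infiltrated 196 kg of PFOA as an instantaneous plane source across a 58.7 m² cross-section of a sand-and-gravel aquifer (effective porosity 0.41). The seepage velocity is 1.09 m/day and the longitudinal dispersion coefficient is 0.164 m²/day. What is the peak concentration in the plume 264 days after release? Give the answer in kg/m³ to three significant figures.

The peak of an instantaneous 1D plume sits at x = vt; there the Gaussian factor is 1 and C_max = M/(n_e·A·√(4πDt)), where n_e·A is the pore area the mass is dissolved in.
√(4πDt) = √(4π × 0.164 × 264) = 23.33 m, so C_max = 196/(0.41 × 58.7 × 23.33) = 0.349 kg/m³.

0.349 kg/m³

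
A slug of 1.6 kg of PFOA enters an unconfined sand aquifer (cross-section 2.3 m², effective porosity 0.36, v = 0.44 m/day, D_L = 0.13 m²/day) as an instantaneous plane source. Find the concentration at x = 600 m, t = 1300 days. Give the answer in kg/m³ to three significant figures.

0.0131 kg/m³

For an instantaneous plane source, C(x,t) = M/(n_e·A·√(4πDt)) · exp(−(x−vt)²/(4Dt)), with n_e·A the pore (flow) area.
Plume center vt = 0.44 × 1300 = 572 m, so the well at 600 m is 28 m downgradient of the peak.
√(4πDt) = 46.08 m, giving peak height M/(n_e·A·√(4πDt)) = 1.6/(0.36 × 2.3 × 46.08) = 0.04194 kg/m³.
(x−vt)²/(4Dt) = (28)²/(4 × 0.13 × 1300) = 1.160; exp(−1.160) = 0.3135.
C = 0.04194 × 0.3135 = 0.0131 kg/m³.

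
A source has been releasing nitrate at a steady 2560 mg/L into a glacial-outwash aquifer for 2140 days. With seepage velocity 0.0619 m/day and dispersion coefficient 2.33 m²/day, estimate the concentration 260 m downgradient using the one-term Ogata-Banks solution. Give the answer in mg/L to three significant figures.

258 mg/L

For a continuous step input, C/C₀ ≈ ½·erfc((x−vt)/(2√(Dt))).
vt = 0.0619 × 2140 = 132.466 m and 2√(Dt) = 2√(2.33 × 2140) = 141.2 m.
Argument (x−vt)/(2√(Dt)) = (260 − 132.466)/141.2 = 0.9032; ½·erfc(0.9032) = 0.1007.
C = 2560 × 0.1007 = 258 mg/L.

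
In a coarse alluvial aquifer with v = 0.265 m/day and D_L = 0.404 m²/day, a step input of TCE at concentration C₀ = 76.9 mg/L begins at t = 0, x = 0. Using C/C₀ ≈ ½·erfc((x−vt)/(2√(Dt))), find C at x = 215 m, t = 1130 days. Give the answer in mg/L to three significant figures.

For a continuous step input, C/C₀ ≈ ½·erfc((x−vt)/(2√(Dt))).
vt = 0.265 × 1130 = 299.45 m and 2√(Dt) = 2√(0.404 × 1130) = 42.73 m.
Argument (x−vt)/(2√(Dt)) = (215 − 299.45)/42.73 = -1.976; ½·erfc(-1.976) = 0.9974.
C = 76.9 × 0.9974 = 76.7 mg/L.

76.7 mg/L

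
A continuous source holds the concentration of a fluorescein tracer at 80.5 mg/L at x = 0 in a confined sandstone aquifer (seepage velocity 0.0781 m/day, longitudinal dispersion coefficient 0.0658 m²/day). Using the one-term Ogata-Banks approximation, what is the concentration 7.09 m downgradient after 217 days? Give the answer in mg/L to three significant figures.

For a continuous step input, C/C₀ ≈ ½·erfc((x−vt)/(2√(Dt))).
vt = 0.0781 × 217 = 16.9477 m and 2√(Dt) = 2√(0.0658 × 217) = 7.557 m.
Argument (x−vt)/(2√(Dt)) = (7.09 − 16.9477)/7.557 = -1.304; ½·erfc(-1.304) = 0.9674.
C = 80.5 × 0.9674 = 77.9 mg/L.

77.9 mg/L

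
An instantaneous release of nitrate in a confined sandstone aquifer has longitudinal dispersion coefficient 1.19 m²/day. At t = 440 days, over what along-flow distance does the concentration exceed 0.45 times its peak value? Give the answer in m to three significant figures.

81.8 m

The plume is Gaussian with σ = √(2Dt) = √(2 × 1.19 × 440) = 32.36 m.
C/C_peak = exp(−Δx²/(2σ²)) = 0.45 ⇒ Δx = σ·√(−2 ln 0.45) = 32.36 × 1.264 = 40.90 m.
Width = 2Δx = 81.8 m.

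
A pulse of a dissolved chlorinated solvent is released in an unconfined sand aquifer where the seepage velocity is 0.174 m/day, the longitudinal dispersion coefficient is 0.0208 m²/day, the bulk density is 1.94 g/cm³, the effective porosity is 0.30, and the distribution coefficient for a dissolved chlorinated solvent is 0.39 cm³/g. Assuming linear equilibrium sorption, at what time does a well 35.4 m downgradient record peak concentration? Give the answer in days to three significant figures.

714 days

Retardation factor R = 1 + ρ_b·K_d/n = 1 + 1.94 × 0.39/0.30 = 3.522.
Sorption retards both mechanisms: v_R = v/R = 0.04940 m/day, D_R = D/R = 0.005906 m²/day.
Peak time from v_R²t² + 2D_R t − x² = 0: t = (√(D_R² + v_R²x²) − D_R)/v_R².
√(D_R² + v_R²x²) = √(0.005906² + 0.04940² × 35.4²) = 1.749; v_R² = 0.002440.
t = (1.749 − 0.005906)/0.002440 = 714 days.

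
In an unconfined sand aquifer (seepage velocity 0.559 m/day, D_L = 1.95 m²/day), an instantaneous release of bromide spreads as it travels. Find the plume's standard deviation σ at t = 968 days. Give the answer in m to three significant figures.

Dispersive spreading gives a Gaussian with σ² = 2Dt; advection only shifts the center.
σ = √(2 × 1.95 × 968) = 61.4 m.

61.4 m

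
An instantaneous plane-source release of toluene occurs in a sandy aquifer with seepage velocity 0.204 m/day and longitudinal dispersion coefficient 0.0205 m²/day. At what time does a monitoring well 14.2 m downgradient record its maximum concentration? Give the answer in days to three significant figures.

69.1 days

For the 1D instantaneous-source solution, setting ∂C/∂t = 0 at fixed x gives v²t² + 2Dt − x² = 0, so t = (√(D² + v²x²) − D)/v².
√(D² + v²x²) = √(0.0205² + 0.204² × 14.2²) = 2.897; v² = 0.041616.
t = (2.897 − 0.0205)/0.041616 = 69.1 days (vs. the pure-advection estimate x/v = 69.6 d).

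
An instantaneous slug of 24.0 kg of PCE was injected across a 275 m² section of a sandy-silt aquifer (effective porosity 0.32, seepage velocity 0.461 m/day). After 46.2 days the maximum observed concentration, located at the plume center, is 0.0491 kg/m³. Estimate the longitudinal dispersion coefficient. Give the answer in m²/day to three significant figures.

0.0531 m²/day

At the plume center C_max = M/(n_e·A·√(4πDt)), so D = M²/(4πt·(n_e·A·C_max)²).
n_e·A·C_max = 0.32 × 275 × 0.0491 = 4.321 kg/m.
D = 24.0²/(4π × 46.2 × 4.321²) = 0.0531 m²/day.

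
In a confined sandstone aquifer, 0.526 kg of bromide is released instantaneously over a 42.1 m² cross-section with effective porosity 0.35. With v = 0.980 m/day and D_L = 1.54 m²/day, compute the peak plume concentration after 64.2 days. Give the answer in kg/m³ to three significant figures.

0.00101 kg/m³

The peak of an instantaneous 1D plume sits at x = vt; there the Gaussian factor is 1 and C_max = M/(n_e·A·√(4πDt)), where n_e·A is the pore area the mass is dissolved in.
√(4πDt) = √(4π × 1.54 × 64.2) = 35.25 m, so C_max = 0.526/(0.35 × 42.1 × 35.25) = 0.00101 kg/m³.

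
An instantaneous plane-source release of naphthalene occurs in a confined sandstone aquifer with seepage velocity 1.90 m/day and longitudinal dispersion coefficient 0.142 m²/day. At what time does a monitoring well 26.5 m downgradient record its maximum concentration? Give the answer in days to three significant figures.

13.9 days

For the 1D instantaneous-source solution, setting ∂C/∂t = 0 at fixed x gives v²t² + 2Dt − x² = 0, so t = (√(D² + v²x²) − D)/v².
√(D² + v²x²) = √(0.142² + 1.90² × 26.5²) = 50.35; v² = 3.61.
t = (50.35 − 0.142)/3.61 = 13.9 days (vs. the pure-advection estimate x/v = 13.9 d).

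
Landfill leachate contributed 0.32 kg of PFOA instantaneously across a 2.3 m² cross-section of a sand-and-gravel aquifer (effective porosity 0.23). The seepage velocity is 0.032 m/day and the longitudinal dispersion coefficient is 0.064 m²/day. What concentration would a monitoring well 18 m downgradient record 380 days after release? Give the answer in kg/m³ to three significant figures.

0.0244 kg/m³

For an instantaneous plane source, C(x,t) = M/(n_e·A·√(4πDt)) · exp(−(x−vt)²/(4Dt)), with n_e·A the pore (flow) area.
Plume center vt = 0.032 × 380 = 12.16 m, so the well at 18 m is 5.84 m downgradient of the peak.
√(4πDt) = 17.48 m, giving peak height M/(n_e·A·√(4πDt)) = 0.32/(0.23 × 2.3 × 17.48) = 0.03461 kg/m³.
(x−vt)²/(4Dt) = (5.84)²/(4 × 0.064 × 380) = 0.3506; exp(−0.3506) = 0.7043.
C = 0.03461 × 0.7043 = 0.0244 kg/m³.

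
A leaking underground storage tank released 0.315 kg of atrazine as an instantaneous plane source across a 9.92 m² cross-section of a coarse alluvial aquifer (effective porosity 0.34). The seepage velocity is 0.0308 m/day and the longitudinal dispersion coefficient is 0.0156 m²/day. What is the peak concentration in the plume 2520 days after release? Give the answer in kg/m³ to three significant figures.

The peak of an instantaneous 1D plume sits at x = vt; there the Gaussian factor is 1 and C_max = M/(n_e·A·√(4πDt)), where n_e·A is the pore area the mass is dissolved in.
√(4πDt) = √(4π × 0.0156 × 2520) = 22.23 m, so C_max = 0.315/(0.34 × 9.92 × 22.23) = 0.00420 kg/m³.

0.00420 kg/m³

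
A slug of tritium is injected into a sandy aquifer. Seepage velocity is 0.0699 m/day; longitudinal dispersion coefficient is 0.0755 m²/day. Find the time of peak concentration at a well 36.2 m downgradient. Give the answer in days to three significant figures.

503 days

For the 1D instantaneous-source solution, setting ∂C/∂t = 0 at fixed x gives v²t² + 2Dt − x² = 0, so t = (√(D² + v²x²) − D)/v².
√(D² + v²x²) = √(0.0755² + 0.0699² × 36.2²) = 2.532; v² = 0.00488601.
t = (2.532 − 0.0755)/0.00488601 = 503 days (vs. the pure-advection estimate x/v = 518 d).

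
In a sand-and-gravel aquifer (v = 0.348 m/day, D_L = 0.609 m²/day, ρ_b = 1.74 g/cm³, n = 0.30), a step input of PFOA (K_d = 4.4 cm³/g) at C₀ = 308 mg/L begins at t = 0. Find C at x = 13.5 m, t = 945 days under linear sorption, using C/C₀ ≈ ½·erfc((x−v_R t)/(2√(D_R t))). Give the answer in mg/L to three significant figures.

134 mg/L

Retardation factor R = 1 + ρ_b·K_d/n = 1 + 1.74 × 4.4/0.30 = 26.52.
Sorption retards both mechanisms: v_R = v/R = 0.01312 m/day, D_R = D/R = 0.02296 m²/day.
v_R·t = 0.01312 × 945 = 12.3984 m; 2√(D_R t) = 9.316 m; argument = (13.5 − 12.3984)/9.316 = 0.1182.
C = C₀ × ½·erfc(0.1182) = 308 × 0.4336 = 134 mg/L.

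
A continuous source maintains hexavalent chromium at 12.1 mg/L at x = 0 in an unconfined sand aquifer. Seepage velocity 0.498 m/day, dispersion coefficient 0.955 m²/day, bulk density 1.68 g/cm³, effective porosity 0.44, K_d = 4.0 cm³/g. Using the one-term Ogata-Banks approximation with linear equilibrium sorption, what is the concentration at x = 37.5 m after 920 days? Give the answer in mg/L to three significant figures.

2.23 mg/L

Retardation factor R = 1 + ρ_b·K_d/n = 1 + 1.68 × 4.0/0.44 = 16.27.
Sorption retards both mechanisms: v_R = v/R = 0.03061 m/day, D_R = D/R = 0.05870 m²/day.
v_R·t = 0.03061 × 920 = 28.1612 m; 2√(D_R t) = 14.70 m; argument = (37.5 − 28.1612)/14.70 = 0.6353.
C = C₀ × ½·erfc(0.6353) = 12.1 × 0.1845 = 2.23 mg/L.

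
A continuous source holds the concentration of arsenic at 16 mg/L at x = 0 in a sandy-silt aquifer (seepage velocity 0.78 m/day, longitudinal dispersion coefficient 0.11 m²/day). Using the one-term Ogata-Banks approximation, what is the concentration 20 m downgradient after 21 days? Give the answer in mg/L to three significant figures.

For a continuous step input, C/C₀ ≈ ½·erfc((x−vt)/(2√(Dt))).
vt = 0.78 × 21 = 16.38 m and 2√(Dt) = 2√(0.11 × 21) = 3.040 m.
Argument (x−vt)/(2√(Dt)) = (20 − 16.38)/3.040 = 1.191; ½·erfc(1.191) = 0.04606.
C = 16 × 0.04606 = 0.737 mg/L.

0.737 mg/L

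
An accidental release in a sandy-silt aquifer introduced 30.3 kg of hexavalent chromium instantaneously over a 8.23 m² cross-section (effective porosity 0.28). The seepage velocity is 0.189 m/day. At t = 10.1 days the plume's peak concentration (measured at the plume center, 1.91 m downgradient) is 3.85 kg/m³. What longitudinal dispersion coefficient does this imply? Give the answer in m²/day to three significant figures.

At the plume center C_max = M/(n_e·A·√(4πDt)), so D = M²/(4πt·(n_e·A·C_max)²).
n_e·A·C_max = 0.28 × 8.23 × 3.85 = 8.872 kg/m.
D = 30.3²/(4π × 10.1 × 8.872²) = 0.0919 m²/day.

0.0919 m²/day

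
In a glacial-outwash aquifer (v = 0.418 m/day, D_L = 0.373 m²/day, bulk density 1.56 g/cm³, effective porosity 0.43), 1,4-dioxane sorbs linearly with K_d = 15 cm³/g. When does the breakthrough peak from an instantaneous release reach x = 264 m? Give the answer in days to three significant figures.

34900 days

Retardation factor R = 1 + ρ_b·K_d/n = 1 + 1.56 × 15/0.43 = 55.42.
Sorption retards both mechanisms: v_R = v/R = 0.007542 m/day, D_R = D/R = 0.006730 m²/day.
Peak time from v_R²t² + 2D_R t − x² = 0: t = (√(D_R² + v_R²x²) − D_R)/v_R².
√(D_R² + v_R²x²) = √(0.006730² + 0.007542² × 264²) = 1.991; v_R² = 5.688e-05.
t = (1.991 − 0.006730)/5.688e-05 = 34900 days.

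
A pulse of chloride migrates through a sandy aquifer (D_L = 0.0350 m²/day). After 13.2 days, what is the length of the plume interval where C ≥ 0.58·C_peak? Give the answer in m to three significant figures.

The plume is Gaussian with σ = √(2Dt) = √(2 × 0.0350 × 13.2) = 0.9612 m.
C/C_peak = exp(−Δx²/(2σ²)) = 0.58 ⇒ Δx = σ·√(−2 ln 0.58) = 0.9612 × 1.044 = 1.003 m.
Width = 2Δx = 2.01 m.

2.01 m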